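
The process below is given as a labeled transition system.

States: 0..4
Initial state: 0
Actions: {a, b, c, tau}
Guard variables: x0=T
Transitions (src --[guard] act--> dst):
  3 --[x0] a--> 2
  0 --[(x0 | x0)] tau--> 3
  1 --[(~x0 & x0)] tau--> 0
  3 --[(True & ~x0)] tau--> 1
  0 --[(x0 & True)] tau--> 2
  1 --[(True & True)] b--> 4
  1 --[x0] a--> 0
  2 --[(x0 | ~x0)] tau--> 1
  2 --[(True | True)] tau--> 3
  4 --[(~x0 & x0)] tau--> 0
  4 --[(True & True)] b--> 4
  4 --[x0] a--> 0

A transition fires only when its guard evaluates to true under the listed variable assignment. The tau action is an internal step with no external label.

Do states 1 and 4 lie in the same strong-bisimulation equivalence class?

Answer: BISIMILAR

Working:
Bisimulation quotient by refinement:
  P[0] = {{0,1,2,3,4}}
  P[1] = {{0,2},{1,4},{3}}
  P[2] = {{0},{1,4},{2},{3}}
stable after 3 split(s): 4 block(s)
1∈{1,4}, 4∈{1,4}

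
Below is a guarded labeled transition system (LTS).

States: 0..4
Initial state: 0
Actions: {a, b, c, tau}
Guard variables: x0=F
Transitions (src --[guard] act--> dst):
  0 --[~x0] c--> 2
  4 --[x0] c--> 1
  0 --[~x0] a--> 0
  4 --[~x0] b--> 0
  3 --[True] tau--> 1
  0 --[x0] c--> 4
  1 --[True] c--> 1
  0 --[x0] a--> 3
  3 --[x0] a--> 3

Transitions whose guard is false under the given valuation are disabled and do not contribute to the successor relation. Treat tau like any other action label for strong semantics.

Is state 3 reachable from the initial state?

Answer: UNREACHABLE

Analysis:
After dropping false guards: 5 live edges.
depth 0: {0}
depth 1: {2}  cumulative {0,2}
Reachable = {0,2}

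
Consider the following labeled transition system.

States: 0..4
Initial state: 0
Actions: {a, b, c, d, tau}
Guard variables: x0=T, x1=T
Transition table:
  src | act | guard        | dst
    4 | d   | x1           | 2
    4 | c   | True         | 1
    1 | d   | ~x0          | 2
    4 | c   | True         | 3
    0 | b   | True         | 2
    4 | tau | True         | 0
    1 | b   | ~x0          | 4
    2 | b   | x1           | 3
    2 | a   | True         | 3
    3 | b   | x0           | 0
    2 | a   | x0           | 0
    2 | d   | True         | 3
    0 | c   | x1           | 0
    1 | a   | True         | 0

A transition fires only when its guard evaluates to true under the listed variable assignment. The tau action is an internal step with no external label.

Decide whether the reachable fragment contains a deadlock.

Answer: DEADLOCK-FREE

Analysis:
R = {0,2,3}
  0: b→2  c→0  [2 out]
  2: a→0  a→3  b→3  d→3  [4 out]
  3: b→0  [1 out]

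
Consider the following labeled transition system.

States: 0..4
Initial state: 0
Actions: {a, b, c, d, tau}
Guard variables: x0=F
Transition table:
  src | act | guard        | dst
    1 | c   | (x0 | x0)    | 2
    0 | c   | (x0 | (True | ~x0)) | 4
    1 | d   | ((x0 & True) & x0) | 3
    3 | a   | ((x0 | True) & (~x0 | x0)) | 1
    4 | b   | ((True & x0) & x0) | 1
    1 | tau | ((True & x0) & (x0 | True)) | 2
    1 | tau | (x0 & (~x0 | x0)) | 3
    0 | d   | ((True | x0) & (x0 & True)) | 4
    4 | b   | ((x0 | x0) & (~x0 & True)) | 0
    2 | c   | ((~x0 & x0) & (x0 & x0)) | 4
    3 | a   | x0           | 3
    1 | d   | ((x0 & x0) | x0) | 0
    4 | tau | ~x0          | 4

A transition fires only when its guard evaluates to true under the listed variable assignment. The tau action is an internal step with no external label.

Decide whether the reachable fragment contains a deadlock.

R = {0,4}
  0: c→4  [1 exit(s)]
  4: tau→4  [1 exit(s)]

Answer: DEADLOCK-FREE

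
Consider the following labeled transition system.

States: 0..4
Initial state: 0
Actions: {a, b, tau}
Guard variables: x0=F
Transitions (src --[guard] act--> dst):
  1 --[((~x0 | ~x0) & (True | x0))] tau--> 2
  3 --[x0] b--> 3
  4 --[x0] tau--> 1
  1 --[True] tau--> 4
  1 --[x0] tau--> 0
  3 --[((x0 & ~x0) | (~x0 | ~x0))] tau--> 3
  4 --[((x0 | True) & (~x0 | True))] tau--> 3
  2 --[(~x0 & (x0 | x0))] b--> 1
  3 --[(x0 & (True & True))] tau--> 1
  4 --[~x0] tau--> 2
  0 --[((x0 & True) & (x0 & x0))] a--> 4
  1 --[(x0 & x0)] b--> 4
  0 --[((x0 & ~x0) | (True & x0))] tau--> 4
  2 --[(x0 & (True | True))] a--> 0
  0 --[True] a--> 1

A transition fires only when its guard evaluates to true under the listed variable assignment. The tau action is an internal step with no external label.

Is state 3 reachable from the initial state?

Answer: REACHABLE

Working:
6 transition(s) survive guard evaluation.
L0 = {0}
L1 = {1}  total {0,1}
L2 = {2,4}  total {0,1,2,4}
L3 = {3}  total {0,1,2,3,4}
Reach set: {0,1,2,3,4}
Path to 3: a·tau·tau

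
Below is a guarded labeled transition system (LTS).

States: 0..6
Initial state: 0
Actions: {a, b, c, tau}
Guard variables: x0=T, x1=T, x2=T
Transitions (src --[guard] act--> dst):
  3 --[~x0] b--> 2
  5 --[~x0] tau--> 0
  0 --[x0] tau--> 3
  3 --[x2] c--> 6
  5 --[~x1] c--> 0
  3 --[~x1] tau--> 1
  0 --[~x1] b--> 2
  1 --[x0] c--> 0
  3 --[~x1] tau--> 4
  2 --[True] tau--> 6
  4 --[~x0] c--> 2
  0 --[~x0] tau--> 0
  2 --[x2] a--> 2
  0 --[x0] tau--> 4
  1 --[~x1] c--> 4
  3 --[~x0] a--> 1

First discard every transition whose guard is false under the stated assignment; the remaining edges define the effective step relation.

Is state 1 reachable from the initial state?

Guard filter leaves 6 enabled edge(s).
depth 0: {0}
depth 1: {3,4}  total {0,3,4}
depth 2: {6}  total {0,3,4,6}
Reachable = {0,3,4,6}

Answer: UNREACHABLE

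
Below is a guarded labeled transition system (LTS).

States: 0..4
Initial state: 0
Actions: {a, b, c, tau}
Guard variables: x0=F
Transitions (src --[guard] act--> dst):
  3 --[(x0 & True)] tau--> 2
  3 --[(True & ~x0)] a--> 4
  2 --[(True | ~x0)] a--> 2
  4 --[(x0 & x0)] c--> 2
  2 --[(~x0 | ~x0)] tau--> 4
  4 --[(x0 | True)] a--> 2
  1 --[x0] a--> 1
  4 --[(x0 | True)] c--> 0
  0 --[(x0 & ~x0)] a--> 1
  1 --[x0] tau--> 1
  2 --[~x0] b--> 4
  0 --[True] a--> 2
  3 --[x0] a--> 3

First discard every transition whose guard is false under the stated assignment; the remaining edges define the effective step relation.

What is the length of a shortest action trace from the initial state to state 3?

Answer: UNREACHABLE

Trace:
Layered search for 3:
  L0 = {0}
  L1 = {2}
  L2 = {4}
3 never appears.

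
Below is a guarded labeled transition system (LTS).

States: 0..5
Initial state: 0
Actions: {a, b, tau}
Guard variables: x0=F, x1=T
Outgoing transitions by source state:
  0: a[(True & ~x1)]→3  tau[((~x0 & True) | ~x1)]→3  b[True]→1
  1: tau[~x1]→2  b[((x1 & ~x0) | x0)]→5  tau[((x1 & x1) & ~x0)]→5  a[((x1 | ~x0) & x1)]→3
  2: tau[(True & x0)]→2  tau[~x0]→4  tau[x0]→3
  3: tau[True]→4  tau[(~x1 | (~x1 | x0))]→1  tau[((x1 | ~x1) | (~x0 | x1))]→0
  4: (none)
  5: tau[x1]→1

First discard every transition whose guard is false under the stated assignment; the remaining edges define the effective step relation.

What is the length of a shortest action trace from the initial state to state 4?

Breadth-first toward 4:
  L0 = {0}
  L1 = {1,3}
  L2 = {4,5}
depth(4)=2, e.g. tau·tau

Answer: 2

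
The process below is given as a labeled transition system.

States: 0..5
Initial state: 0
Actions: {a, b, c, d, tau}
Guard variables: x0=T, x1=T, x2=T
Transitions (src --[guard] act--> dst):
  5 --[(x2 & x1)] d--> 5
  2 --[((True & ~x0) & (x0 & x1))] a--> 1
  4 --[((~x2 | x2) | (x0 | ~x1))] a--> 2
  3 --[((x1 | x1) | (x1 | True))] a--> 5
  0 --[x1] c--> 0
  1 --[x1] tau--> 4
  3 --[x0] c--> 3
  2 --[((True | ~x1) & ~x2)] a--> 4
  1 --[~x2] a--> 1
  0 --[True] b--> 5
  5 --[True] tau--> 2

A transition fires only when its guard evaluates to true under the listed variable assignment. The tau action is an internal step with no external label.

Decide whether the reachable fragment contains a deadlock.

Reachable = {0,2,5}
  0: b→5  c→0  [deg 2]
  2: ∅  [no exit]
  5: d→5  tau→2  [deg 2]
trace reaching 2: b·tau

Answer: DEADLOCK at state 2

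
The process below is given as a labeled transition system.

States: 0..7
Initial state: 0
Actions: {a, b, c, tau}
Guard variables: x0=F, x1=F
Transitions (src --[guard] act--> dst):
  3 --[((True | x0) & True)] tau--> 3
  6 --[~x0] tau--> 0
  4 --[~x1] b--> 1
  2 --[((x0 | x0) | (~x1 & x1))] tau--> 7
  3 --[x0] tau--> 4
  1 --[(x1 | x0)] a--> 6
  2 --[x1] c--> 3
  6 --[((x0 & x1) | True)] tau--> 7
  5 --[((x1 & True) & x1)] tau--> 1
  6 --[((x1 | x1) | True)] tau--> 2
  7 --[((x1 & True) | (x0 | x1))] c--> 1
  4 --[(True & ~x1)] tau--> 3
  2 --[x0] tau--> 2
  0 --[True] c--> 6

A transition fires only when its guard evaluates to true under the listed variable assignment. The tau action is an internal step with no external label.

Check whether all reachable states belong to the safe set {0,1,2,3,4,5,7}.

Answer: INVARIANT VIOLATED at state 6

Working:
Safe = {0,1,2,3,4,5,7}
Reachable = {0,2,6,7}
  0: ok
  2: ok
  6: outside
  7: ok
witness against invariant: c → 6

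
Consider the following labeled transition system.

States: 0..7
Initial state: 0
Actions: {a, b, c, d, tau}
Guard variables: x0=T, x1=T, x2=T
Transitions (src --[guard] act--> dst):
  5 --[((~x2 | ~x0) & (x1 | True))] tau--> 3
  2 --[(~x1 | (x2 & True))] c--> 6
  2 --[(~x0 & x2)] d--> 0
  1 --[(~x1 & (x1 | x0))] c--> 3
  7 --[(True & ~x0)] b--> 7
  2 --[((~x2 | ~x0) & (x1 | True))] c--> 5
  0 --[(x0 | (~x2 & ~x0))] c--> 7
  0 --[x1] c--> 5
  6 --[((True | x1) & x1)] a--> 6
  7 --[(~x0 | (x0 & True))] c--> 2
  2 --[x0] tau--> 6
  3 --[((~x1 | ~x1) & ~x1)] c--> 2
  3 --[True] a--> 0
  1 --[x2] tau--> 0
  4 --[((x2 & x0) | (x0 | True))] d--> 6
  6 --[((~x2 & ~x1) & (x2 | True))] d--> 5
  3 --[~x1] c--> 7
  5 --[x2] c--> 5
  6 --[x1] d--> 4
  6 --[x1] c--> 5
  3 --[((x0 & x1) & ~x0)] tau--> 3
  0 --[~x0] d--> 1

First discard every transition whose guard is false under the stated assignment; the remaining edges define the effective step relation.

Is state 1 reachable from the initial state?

Answer: UNREACHABLE

Analysis:
After dropping false guards: 12 live edges.
L0 = {0}
L1 = {5,7}  now seen {0,5,7}
L2 = {2}  now seen {0,2,5,7}
L3 = {6}  now seen {0,2,5,6,7}
L4 = {4}  now seen {0,2,4,5,6,7}
Reach set: {0,2,4,5,6,7}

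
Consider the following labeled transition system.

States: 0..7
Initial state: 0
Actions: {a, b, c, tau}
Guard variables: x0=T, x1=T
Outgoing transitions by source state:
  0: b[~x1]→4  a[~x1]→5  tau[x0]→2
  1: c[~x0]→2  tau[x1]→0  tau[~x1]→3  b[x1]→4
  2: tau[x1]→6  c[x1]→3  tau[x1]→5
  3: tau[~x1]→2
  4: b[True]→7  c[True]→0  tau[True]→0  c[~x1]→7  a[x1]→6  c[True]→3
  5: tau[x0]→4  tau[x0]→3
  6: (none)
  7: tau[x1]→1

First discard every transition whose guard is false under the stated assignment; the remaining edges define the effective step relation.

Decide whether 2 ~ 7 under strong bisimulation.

Refine partition for ~:
  π0 = {{0,1,2,3,4,5,6,7}}
  π1 = {{0,5,7},{1},{2},{3,6},{4}}
  π2 = {{0},{1},{2},{3,6},{4},{5},{7}}
7 equivalence class(es) (converged in 3)
[2]={2}  [7]={7}

Answer: NOT BISIMILAR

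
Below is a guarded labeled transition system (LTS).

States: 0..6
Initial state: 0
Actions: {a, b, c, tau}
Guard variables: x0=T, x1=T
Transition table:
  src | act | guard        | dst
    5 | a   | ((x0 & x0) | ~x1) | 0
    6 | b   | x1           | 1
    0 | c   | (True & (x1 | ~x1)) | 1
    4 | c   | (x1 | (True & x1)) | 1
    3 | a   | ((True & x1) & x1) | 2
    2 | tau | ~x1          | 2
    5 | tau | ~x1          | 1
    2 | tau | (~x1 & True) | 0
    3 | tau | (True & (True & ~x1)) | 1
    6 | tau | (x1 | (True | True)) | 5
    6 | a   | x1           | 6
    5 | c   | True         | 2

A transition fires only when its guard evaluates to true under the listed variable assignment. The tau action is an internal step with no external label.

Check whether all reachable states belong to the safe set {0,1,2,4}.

Answer: INVARIANT HOLDS

Trace:
Inv-set: {0,1,2,4}
Reach set: {0,1}
  0: ✓
  1: ✓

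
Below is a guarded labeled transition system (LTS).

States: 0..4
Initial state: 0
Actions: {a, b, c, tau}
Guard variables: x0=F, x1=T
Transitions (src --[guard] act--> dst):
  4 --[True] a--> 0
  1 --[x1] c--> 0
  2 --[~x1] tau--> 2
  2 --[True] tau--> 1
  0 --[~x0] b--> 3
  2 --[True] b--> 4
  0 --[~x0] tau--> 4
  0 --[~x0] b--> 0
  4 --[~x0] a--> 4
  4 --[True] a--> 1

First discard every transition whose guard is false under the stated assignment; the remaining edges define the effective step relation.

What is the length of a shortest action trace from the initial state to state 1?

Layered search for 1:
  Layer 0: {0}
  Layer 1: {3,4}
  Layer 2: {1}
depth(1)=2, e.g. tau·a

Answer: 2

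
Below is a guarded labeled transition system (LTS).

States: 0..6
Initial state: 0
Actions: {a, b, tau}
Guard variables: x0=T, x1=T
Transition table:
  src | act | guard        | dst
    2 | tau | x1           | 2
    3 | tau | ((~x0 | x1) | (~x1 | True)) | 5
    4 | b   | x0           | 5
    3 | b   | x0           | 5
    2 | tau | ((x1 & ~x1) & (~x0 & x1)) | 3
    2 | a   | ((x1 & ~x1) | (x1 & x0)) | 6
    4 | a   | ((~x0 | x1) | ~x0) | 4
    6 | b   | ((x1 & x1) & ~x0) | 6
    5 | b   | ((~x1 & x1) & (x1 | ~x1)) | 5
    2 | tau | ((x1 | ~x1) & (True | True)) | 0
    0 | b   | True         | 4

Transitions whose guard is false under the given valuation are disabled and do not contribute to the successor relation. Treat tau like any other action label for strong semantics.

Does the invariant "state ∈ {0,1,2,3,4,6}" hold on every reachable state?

Answer: INVARIANT VIOLATED at state 5

Working:
Safe = {0,1,2,3,4,6}
Reachable = {0,4,5}
  0: ok
  4: ok
  5: outside
counterexample path to 5: b·b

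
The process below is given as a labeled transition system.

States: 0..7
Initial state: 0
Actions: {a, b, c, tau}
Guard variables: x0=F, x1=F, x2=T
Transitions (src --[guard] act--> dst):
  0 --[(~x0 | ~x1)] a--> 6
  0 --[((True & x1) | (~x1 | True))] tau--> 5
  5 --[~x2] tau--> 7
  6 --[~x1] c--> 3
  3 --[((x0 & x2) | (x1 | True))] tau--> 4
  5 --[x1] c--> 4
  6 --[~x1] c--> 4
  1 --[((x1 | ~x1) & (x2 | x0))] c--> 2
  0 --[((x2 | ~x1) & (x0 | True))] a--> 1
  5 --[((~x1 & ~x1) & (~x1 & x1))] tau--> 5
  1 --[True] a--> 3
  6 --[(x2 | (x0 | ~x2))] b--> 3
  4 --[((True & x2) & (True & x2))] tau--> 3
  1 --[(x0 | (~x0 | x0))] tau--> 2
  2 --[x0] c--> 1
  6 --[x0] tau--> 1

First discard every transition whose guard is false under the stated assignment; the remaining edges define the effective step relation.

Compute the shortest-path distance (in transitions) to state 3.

Layered search for 3:
  Layer 0: {0}
  Layer 1: {1,5,6}
  Layer 2: {2,3,4}
3 enters at depth 2; path a·a

Answer: 2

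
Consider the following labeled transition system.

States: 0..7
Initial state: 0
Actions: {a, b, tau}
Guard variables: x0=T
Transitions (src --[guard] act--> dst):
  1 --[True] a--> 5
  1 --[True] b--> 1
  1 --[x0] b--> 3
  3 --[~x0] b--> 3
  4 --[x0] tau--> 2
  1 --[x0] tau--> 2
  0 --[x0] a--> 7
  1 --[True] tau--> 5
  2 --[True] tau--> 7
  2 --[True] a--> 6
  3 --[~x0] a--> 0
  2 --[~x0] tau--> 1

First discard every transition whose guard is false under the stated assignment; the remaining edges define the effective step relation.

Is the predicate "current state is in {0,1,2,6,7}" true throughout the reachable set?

Answer: INVARIANT HOLDS

Analysis:
Safe = {0,1,2,6,7}
R = {0,7}
  0: ok
  7: ok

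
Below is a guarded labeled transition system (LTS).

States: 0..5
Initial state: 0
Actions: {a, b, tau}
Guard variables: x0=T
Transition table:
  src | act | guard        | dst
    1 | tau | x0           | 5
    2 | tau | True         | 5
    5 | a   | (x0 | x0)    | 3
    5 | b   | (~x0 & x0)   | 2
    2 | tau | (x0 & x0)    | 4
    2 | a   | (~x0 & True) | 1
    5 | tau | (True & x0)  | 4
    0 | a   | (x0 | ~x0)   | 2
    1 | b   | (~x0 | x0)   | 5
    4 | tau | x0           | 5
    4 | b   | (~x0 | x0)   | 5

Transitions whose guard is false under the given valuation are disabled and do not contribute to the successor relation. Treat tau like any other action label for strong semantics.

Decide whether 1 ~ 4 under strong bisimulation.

Compute ~ classes (split until stable):
  P[0] = {{0,1,2,3,4,5}}
  P[1] = {{0},{1,4},{2},{3},{5}}
Fixed point at round 2; 5 class(es).
[1]={1,4}  [4]={1,4}

Answer: BISIMILAR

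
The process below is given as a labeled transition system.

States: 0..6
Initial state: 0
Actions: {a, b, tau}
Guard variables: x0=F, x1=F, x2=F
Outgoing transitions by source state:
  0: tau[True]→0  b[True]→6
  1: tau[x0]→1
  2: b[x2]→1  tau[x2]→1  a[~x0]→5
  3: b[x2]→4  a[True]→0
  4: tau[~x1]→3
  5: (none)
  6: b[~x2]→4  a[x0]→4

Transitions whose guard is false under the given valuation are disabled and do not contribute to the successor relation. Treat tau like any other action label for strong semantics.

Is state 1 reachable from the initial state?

Guard filter leaves 6 enabled edge(s).
depth 0: {0}
depth 1: {6}  now seen {0,6}
depth 2: {4}  now seen {0,4,6}
depth 3: {3}  now seen {0,3,4,6}
Reach set: {0,3,4,6}

Answer: UNREACHABLE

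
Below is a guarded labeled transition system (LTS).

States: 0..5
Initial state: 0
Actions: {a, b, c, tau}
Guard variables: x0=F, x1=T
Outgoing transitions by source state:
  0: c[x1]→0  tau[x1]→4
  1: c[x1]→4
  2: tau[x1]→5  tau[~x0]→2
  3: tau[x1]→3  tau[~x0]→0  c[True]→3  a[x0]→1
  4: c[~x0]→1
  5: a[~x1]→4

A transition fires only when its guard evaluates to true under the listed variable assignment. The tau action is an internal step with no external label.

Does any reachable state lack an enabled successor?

Answer: DEADLOCK-FREE

Analysis:
R = {0,1,4}
  0: c→0  tau→4  [2 exit(s)]
  1: c→4  [1 exit(s)]
  4: c→1  [1 exit(s)]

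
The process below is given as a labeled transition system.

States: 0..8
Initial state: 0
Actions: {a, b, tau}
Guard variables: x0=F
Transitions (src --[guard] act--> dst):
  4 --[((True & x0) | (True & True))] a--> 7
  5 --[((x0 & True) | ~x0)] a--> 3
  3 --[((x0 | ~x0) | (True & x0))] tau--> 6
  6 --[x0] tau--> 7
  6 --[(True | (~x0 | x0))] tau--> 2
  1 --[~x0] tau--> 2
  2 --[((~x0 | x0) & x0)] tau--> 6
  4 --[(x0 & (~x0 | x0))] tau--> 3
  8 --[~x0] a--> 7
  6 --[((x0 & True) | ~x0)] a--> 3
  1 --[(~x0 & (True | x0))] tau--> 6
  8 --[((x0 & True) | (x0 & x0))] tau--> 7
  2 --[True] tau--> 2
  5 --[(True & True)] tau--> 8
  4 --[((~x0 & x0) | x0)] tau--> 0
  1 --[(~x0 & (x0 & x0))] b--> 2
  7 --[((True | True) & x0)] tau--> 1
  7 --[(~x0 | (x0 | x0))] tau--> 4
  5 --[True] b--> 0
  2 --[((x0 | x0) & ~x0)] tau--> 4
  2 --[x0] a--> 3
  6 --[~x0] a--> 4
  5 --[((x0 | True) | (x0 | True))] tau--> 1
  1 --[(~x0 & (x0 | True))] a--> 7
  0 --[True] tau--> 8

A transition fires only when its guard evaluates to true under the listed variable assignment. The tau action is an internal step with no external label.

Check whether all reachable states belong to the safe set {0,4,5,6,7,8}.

Allowed set {0,4,5,6,7,8}
R = {0,4,7,8}
  0: ✓
  4: ✓
  7: ✓
  8: ✓

Answer: INVARIANT HOLDS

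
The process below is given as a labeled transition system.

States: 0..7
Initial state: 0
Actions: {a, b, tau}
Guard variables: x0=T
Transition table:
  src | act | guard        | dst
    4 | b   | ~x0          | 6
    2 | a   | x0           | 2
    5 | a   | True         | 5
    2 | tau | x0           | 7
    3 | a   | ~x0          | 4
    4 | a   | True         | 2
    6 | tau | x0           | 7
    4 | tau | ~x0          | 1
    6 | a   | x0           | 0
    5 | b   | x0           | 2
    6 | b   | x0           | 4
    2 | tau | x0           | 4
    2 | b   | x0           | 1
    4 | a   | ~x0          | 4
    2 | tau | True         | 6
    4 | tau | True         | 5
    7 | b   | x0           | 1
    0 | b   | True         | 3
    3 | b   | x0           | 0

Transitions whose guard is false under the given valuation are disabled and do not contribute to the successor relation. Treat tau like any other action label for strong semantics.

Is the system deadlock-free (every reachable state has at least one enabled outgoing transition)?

Reachable = {0,3}
  0: b→3  [1 exit(s)]
  3: b→0  [1 exit(s)]

Answer: DEADLOCK-FREE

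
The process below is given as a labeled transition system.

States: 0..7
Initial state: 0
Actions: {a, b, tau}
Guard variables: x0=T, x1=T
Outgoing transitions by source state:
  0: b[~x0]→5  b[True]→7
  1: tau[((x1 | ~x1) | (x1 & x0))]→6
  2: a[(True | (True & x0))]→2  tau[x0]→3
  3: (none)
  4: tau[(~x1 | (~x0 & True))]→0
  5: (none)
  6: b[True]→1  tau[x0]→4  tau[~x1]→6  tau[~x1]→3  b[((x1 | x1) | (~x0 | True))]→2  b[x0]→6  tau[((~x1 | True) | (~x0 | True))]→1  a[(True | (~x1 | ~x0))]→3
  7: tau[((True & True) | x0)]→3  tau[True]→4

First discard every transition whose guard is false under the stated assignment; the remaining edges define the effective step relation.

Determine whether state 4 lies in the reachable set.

Answer: REACHABLE

Trace:
12 transition(s) survive guard evaluation.
depth 0: {0}
depth 1: {7}  total {0,7}
depth 2: {3,4}  total {0,3,4,7}
Reachable = {0,3,4,7}
witness 4: b·tau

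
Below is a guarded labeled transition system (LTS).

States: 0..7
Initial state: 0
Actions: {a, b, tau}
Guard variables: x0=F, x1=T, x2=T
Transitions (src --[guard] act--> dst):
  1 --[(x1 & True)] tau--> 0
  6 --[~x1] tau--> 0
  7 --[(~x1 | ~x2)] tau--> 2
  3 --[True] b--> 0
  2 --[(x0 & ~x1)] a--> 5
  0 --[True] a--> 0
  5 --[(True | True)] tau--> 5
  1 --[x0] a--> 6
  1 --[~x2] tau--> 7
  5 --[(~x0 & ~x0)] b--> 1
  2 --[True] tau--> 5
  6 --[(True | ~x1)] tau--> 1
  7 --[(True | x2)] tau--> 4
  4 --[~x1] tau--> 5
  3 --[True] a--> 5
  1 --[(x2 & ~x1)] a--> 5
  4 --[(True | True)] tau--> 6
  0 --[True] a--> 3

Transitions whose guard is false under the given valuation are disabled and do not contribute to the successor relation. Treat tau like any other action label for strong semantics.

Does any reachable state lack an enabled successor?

Answer: DEADLOCK-FREE

Analysis:
Reach set: {0,1,3,5}
  0: a→0  a→3  [deg 2]
  1: tau→0  [deg 1]
  3: a→5  b→0  [deg 2]
  5: b→1  tau→5  [deg 2]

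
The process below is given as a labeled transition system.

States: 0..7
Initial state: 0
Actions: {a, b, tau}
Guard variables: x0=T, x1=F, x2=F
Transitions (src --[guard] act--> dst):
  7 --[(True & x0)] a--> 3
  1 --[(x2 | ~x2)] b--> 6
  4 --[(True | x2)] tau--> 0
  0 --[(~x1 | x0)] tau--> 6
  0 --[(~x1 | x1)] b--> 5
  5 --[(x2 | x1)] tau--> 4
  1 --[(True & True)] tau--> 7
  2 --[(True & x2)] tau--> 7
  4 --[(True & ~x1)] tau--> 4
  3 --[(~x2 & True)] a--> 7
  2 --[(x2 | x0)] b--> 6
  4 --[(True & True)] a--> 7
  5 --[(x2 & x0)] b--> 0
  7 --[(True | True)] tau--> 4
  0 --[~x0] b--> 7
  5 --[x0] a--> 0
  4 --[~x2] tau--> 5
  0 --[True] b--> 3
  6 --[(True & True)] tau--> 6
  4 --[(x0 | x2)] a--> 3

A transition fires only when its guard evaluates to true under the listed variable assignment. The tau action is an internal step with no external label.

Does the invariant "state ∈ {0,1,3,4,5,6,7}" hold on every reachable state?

Inv-set: {0,1,3,4,5,6,7}
R = {0,3,4,5,6,7}
  0: ok
  3: ok
  4: ok
  5: ok
  6: ok
  7: ok

Answer: INVARIANT HOLDS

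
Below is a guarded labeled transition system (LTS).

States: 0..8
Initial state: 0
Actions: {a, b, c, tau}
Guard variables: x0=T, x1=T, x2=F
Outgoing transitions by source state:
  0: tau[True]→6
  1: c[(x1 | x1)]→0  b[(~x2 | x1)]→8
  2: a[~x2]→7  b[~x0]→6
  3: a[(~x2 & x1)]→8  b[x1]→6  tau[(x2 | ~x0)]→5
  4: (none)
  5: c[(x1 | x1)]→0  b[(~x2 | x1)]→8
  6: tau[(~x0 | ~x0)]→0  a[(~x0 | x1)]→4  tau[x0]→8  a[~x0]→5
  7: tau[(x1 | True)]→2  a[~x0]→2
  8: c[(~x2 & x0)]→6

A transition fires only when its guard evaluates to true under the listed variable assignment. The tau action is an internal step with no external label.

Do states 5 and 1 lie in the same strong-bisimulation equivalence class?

Refine partition for ~:
  P[0] = {{0,1,2,3,4,5,6,7,8}}
  P[1] = {{0,7},{1,5},{2},{3},{4},{6},{8}}
  P[2] = {{0},{1,5},{2},{3},{4},{6},{7},{8}}
8 equivalence class(es) (converged in 3)
[5]={1,5}  [1]={1,5}

Answer: BISIMILAR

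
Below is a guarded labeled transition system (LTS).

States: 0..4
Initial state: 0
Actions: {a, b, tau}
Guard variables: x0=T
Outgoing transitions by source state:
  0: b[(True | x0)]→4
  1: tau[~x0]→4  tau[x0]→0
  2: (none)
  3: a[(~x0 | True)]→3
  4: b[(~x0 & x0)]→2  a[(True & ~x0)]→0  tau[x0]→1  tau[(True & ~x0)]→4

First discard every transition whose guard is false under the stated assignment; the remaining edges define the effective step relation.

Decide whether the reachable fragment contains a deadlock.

Reachable = {0,1,4}
  0: b→4  [deg 1]
  1: tau→0  [deg 1]
  4: tau→1  [deg 1]

Answer: DEADLOCK-FREE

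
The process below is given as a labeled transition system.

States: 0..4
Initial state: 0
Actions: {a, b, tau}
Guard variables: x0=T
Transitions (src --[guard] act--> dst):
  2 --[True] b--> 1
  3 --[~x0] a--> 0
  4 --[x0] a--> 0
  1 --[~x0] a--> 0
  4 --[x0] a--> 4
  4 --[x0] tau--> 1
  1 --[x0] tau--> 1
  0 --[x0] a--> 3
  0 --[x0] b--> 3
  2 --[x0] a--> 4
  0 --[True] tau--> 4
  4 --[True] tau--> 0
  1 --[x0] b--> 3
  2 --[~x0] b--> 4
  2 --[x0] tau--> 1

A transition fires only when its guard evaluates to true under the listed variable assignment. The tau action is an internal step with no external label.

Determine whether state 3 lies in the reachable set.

Answer: REACHABLE

Analysis:
Guard filter leaves 12 enabled edge(s).
depth 0: {0}
depth 1: {3,4}  cumulative {0,3,4}
depth 2: {1}  cumulative {0,1,3,4}
R = {0,1,3,4}
Path to 3: a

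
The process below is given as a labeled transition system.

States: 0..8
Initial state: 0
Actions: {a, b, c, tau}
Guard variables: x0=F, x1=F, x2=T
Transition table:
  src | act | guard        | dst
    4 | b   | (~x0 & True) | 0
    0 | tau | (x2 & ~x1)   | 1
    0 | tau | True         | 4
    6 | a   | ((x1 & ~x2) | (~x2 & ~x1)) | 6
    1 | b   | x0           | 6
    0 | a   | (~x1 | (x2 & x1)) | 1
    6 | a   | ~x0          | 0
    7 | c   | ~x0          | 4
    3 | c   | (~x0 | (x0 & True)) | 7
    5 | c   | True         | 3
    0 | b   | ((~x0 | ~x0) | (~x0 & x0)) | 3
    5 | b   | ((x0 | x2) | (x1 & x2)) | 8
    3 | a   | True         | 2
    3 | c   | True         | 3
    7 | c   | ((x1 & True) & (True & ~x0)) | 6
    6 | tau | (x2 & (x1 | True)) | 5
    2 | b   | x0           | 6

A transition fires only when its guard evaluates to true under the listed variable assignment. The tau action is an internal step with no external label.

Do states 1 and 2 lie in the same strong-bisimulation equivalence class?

Answer: BISIMILAR

Trace:
Compute ~ classes (split until stable):
  π0 = {{0,1,2,3,4,5,6,7,8}}
  π1 = {{0},{1,2,8},{3},{4},{5},{6},{7}}
7 equivalence class(es) (converged in 2)
[1]={1,2,8}  [2]={1,2,8}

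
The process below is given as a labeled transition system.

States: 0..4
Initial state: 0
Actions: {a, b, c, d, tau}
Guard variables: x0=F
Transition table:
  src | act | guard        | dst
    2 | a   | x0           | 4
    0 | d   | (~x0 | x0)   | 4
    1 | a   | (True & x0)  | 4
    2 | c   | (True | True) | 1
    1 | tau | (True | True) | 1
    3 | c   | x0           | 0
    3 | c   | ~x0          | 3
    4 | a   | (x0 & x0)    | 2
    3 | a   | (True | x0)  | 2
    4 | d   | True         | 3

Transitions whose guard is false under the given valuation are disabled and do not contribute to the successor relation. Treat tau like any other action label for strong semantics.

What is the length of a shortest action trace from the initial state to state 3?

Layered search for 3:
  Layer 0: {0}
  Layer 1: {4}
  Layer 2: {3}
first hit 3 at d=2 via d·d

Answer: 2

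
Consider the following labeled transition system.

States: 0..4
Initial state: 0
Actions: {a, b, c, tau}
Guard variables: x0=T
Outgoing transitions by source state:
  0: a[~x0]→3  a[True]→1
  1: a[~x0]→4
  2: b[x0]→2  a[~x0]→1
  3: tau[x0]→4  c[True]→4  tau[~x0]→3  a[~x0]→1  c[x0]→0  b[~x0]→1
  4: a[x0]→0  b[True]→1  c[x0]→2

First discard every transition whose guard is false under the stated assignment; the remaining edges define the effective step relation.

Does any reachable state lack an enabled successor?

Answer: DEADLOCK at state 1

Working:
R = {0,1}
  0: a→1  [1 out]
  1: ∅  [deadlock]
witness 1: a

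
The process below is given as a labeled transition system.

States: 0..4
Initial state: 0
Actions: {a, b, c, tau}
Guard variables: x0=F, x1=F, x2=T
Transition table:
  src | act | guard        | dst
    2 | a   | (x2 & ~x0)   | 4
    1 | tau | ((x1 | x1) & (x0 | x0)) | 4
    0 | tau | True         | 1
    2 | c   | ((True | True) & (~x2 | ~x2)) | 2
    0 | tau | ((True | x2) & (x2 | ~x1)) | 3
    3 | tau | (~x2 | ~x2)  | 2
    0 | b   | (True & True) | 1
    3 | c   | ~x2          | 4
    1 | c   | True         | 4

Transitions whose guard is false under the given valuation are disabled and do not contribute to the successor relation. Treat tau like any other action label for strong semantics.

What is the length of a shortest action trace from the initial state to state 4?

Answer: 2

Trace:
Layered search for 4:
  Layer 0: {0}
  Layer 1: {1,3}
  Layer 2: {4}
first hit 4 at d=2 via b·c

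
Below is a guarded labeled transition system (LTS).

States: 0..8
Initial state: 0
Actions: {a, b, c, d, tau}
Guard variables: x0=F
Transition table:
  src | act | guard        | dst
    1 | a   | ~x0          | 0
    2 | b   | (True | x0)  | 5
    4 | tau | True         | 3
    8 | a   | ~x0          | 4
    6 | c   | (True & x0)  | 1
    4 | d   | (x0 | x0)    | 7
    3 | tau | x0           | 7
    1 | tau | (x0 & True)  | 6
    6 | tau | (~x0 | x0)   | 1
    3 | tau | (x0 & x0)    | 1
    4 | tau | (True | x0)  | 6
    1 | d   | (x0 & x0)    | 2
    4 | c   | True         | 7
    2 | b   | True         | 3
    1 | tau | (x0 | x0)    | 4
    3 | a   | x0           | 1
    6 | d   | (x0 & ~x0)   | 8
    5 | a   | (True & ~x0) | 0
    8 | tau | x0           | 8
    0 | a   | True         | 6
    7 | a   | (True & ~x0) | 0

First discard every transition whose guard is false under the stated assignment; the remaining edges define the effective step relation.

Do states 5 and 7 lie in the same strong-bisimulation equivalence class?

Refine partition for ~:
  round 0: {{0,1,2,3,4,5,6,7,8}}
  round 1: {{0,1,5,7,8},{2},{3},{4},{6}}
  round 2: {{0},{1,5,7},{2},{3},{4},{6},{8}}
stable after 3 split(s): 7 block(s)
[5]={1,5,7}  [7]={1,5,7}

Answer: BISIMILAR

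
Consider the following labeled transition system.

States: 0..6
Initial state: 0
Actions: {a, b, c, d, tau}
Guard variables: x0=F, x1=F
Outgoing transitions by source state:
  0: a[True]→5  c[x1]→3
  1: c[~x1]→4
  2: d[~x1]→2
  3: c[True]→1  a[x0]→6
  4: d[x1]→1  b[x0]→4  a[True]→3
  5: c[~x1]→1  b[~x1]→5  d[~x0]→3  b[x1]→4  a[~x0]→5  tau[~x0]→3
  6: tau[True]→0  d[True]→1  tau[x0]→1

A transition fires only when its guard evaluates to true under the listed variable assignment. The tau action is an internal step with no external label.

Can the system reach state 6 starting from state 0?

Answer: UNREACHABLE

Trace:
12 transition(s) survive guard evaluation.
depth 0: {0}
depth 1: {5}  now seen {0,5}
depth 2: {1,3}  now seen {0,1,3,5}
depth 3: {4}  now seen {0,1,3,4,5}
Reach set: {0,1,3,4,5}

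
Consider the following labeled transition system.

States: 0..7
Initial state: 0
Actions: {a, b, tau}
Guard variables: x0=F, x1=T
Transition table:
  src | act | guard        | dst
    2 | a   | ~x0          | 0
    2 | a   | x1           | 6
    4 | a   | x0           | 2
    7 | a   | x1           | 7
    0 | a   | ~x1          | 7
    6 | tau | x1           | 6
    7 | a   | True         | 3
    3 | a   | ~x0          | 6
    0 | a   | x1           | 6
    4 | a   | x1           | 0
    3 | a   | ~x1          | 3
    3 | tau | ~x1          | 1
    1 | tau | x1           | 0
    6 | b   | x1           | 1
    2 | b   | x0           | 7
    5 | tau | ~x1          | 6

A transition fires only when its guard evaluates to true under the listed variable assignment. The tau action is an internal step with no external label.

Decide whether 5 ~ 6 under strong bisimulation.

Answer: NOT BISIMILAR

Working:
Refine partition for ~:
  P[0] = {{0,1,2,3,4,5,6,7}}
  P[1] = {{0,2,3,4,7},{1},{5},{6}}
  P[2] = {{0,3},{1},{2},{4,7},{5},{6}}
  P[3] = {{0,3},{1},{2},{4},{5},{6},{7}}
Fixed point at round 4; 7 class(es).
class of 5: {5}; class of 6: {6}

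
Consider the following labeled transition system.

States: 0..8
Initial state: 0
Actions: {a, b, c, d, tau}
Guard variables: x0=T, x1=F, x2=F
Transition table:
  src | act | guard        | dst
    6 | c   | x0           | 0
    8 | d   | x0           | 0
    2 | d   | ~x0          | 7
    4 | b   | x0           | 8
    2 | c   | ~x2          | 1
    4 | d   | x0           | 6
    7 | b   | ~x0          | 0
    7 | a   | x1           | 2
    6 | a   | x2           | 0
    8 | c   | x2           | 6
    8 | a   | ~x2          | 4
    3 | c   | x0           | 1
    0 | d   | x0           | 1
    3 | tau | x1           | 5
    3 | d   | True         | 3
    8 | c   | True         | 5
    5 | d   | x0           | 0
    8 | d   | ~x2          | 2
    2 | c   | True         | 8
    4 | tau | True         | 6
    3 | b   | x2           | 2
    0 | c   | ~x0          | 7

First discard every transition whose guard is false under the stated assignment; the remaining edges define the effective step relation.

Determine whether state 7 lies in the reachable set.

Answer: UNREACHABLE

Trace:
Guard filter leaves 14 enabled edge(s).
L0 = {0}
L1 = {1}  now seen {0,1}
R = {0,1}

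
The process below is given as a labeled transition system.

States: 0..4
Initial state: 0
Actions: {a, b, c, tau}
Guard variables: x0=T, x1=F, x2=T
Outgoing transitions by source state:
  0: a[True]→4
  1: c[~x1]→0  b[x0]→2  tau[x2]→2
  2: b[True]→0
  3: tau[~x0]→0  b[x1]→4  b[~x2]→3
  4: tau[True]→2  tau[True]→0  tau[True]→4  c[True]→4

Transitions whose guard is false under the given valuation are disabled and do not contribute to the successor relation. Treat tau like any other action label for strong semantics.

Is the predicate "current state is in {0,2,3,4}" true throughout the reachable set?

Answer: INVARIANT HOLDS

Working:
Inv-set: {0,2,3,4}
Reachable = {0,2,4}
  0: ok
  2: ok
  4: ok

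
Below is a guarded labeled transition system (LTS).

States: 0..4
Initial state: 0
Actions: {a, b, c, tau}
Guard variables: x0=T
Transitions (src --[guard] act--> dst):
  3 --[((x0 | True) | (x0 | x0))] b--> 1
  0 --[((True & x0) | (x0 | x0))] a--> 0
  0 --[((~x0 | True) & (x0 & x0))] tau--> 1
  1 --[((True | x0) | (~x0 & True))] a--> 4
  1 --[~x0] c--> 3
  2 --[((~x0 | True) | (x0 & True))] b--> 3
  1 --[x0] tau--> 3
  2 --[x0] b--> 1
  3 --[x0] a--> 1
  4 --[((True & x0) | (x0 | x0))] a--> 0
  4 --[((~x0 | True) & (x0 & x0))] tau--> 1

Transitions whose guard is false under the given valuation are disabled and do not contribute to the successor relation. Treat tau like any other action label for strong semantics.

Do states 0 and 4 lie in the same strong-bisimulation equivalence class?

Bisimulation quotient by refinement:
  P[0] = {{0,1,2,3,4}}
  P[1] = {{0,1,4},{2},{3}}
  P[2] = {{0,4},{1},{2},{3}}
stable after 3 split(s): 4 block(s)
[0]={0,4}  [4]={0,4}

Answer: BISIMILAR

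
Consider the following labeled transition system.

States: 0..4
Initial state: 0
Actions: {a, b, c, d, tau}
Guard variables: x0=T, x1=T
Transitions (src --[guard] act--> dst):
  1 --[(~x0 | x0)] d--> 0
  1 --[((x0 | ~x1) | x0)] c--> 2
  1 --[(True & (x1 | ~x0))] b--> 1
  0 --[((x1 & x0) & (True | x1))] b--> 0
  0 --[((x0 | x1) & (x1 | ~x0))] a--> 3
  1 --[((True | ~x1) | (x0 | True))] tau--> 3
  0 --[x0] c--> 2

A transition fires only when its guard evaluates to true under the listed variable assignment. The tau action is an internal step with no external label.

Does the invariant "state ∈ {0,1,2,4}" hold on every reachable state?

Allowed set {0,1,2,4}
R = {0,2,3}
  0: safe
  2: safe
  3: VIOLATES
witness against invariant: a → 3

Answer: INVARIANT VIOLATED at state 3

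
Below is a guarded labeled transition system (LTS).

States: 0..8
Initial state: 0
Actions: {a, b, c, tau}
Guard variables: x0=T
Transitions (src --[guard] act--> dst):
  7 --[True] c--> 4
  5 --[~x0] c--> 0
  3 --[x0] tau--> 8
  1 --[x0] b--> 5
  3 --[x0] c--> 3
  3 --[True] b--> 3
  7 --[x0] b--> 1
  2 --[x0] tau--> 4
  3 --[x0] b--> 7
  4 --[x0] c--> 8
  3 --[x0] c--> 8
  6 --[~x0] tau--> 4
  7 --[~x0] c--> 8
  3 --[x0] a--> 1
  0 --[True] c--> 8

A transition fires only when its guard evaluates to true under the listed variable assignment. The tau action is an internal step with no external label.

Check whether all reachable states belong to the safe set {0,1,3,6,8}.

Safe = {0,1,3,6,8}
Reachable = {0,8}
  0: ok
  8: ok

Answer: INVARIANT HOLDS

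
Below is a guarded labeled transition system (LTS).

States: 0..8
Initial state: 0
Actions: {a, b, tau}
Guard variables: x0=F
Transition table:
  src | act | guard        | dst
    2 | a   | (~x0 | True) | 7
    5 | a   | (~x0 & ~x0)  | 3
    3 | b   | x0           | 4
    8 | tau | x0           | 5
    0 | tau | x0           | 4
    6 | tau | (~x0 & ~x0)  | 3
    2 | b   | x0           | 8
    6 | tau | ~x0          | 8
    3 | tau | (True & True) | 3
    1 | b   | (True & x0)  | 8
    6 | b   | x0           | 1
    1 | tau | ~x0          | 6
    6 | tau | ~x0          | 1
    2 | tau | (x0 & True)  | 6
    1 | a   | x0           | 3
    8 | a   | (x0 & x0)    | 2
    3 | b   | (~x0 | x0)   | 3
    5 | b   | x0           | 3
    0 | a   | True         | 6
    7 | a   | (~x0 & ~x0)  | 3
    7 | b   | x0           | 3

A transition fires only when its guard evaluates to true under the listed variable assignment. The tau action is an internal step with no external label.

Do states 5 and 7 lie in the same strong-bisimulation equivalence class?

Compute ~ classes (split until stable):
  round 0: {{0,1,2,3,4,5,6,7,8}}
  round 1: {{0,2,5,7},{1,6},{3},{4,8}}
  round 2: {{0},{1},{2},{3},{4,8},{5,7},{6}}
Fixed point at round 3; 7 class(es).
5∈{5,7}, 7∈{5,7}

Answer: BISIMILAR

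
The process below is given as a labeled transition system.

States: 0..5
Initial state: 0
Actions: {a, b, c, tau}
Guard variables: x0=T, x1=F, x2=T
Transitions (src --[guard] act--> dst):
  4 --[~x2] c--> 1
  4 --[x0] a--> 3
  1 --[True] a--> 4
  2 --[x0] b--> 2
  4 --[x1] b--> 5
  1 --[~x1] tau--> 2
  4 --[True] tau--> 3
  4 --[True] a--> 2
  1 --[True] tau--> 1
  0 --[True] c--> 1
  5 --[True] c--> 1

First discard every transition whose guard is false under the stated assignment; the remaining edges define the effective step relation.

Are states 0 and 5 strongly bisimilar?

Bisimulation quotient by refinement:
  π0 = {{0,1,2,3,4,5}}
  π1 = {{0,5},{1,4},{2},{3}}
  π2 = {{0,5},{1},{2},{3},{4}}
Fixed point at round 3; 5 class(es).
0∈{0,5}, 5∈{0,5}

Answer: BISIMILAR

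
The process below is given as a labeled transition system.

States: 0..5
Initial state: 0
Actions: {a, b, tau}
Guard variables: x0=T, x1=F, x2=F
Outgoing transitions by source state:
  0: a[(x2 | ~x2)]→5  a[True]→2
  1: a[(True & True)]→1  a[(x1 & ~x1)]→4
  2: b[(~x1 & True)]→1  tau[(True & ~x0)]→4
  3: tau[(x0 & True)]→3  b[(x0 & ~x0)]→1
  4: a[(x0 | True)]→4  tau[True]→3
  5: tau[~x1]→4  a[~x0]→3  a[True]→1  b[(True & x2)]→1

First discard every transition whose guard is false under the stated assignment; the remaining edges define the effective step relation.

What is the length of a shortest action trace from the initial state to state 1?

Answer: 2

Trace:
BFS to 1:
  Layer 0: {0}
  Layer 1: {2,5}
  Layer 2: {1,4}
first hit 1 at d=2 via a·b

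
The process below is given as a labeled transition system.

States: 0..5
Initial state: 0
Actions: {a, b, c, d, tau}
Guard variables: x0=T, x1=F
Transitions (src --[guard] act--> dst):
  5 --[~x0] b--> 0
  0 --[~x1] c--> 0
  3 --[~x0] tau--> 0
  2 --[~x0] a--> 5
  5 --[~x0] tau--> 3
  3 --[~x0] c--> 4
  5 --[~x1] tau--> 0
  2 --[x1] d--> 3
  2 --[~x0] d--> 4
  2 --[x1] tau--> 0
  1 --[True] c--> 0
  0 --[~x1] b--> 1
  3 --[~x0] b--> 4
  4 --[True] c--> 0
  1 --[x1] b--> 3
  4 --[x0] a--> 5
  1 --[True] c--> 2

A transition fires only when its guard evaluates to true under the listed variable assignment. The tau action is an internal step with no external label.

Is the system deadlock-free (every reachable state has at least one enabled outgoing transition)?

Answer: DEADLOCK at state 2

Working:
Reach set: {0,1,2}
  0: b→1  c→0  [2 exit(s)]
  1: c→0  c→2  [2 exit(s)]
  2: ∅  [deadlock]
Path to 2: b·c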